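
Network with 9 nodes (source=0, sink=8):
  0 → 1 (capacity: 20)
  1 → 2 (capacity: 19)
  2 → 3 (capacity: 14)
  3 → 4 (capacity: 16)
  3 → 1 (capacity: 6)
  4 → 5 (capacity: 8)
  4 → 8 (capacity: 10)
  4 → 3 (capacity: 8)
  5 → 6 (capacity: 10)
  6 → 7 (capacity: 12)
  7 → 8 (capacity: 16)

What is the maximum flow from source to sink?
Maximum flow = 14

Max flow: 14

Flow assignment:
  0 → 1: 14/20
  1 → 2: 14/19
  2 → 3: 14/14
  3 → 4: 14/16
  4 → 5: 4/8
  4 → 8: 10/10
  5 → 6: 4/10
  6 → 7: 4/12
  7 → 8: 4/16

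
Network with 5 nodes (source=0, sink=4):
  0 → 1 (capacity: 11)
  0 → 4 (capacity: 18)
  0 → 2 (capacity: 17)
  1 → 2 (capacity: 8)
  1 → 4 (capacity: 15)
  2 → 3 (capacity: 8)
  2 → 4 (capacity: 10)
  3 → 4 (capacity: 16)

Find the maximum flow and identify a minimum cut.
Max flow = 46, Min cut edges: (0,1), (0,4), (0,2)

Maximum flow: 46
Minimum cut: (0,1), (0,4), (0,2)
Partition: S = [0], T = [1, 2, 3, 4]

Max-flow min-cut theorem verified: both equal 46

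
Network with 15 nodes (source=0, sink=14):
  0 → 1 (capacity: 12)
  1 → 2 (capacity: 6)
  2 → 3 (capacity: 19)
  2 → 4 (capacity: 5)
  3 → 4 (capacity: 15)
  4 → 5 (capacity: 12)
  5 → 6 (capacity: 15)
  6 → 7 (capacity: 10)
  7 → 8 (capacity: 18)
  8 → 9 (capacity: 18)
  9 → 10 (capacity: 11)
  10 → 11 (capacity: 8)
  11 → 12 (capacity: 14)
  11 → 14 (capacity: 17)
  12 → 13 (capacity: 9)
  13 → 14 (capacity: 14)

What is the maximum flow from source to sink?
Maximum flow = 6

Max flow: 6

Flow assignment:
  0 → 1: 6/12
  1 → 2: 6/6
  2 → 3: 1/19
  2 → 4: 5/5
  3 → 4: 1/15
  4 → 5: 6/12
  5 → 6: 6/15
  6 → 7: 6/10
  7 → 8: 6/18
  8 → 9: 6/18
  9 → 10: 6/11
  10 → 11: 6/8
  11 → 14: 6/17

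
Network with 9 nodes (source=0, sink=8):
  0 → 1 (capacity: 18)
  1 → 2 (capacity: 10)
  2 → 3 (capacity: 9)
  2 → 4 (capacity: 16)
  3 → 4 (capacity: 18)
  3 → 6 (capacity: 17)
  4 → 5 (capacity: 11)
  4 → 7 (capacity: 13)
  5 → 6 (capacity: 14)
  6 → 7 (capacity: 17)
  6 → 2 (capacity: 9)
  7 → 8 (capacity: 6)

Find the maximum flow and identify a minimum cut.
Max flow = 6, Min cut edges: (7,8)

Maximum flow: 6
Minimum cut: (7,8)
Partition: S = [0, 1, 2, 3, 4, 5, 6, 7], T = [8]

Max-flow min-cut theorem verified: both equal 6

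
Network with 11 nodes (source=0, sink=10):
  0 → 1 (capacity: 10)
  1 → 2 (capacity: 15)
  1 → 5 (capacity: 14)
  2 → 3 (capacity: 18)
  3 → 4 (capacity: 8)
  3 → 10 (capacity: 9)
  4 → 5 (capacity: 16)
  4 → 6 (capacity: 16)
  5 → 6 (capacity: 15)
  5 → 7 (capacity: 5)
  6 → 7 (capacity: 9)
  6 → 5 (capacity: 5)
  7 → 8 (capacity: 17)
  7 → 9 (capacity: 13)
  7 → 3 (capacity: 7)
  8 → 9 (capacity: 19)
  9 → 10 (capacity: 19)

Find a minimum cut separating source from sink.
Min cut value = 10, edges: (0,1)

Min cut value: 10
Partition: S = [0], T = [1, 2, 3, 4, 5, 6, 7, 8, 9, 10]
Cut edges: (0,1)

By max-flow min-cut theorem, max flow = min cut = 10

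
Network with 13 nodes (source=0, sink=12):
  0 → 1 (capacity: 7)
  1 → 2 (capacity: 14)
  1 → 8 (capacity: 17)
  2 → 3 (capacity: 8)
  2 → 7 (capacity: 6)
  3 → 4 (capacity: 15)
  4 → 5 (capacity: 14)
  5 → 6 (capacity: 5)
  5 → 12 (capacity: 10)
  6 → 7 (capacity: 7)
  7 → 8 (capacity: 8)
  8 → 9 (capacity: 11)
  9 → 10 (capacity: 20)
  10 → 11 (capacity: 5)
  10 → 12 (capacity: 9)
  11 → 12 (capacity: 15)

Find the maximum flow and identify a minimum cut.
Max flow = 7, Min cut edges: (0,1)

Maximum flow: 7
Minimum cut: (0,1)
Partition: S = [0], T = [1, 2, 3, 4, 5, 6, 7, 8, 9, 10, 11, 12]

Max-flow min-cut theorem verified: both equal 7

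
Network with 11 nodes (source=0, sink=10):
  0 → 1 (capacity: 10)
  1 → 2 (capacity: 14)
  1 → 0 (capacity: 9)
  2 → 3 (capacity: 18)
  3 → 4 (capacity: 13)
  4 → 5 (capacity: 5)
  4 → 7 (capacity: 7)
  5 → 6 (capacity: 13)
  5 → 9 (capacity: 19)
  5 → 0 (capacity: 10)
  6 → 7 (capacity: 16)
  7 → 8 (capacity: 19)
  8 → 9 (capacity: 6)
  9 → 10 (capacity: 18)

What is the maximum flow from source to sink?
Maximum flow = 10

Max flow: 10

Flow assignment:
  0 → 1: 10/10
  1 → 2: 10/14
  2 → 3: 10/18
  3 → 4: 10/13
  4 → 5: 5/5
  4 → 7: 5/7
  5 → 9: 5/19
  7 → 8: 5/19
  8 → 9: 5/6
  9 → 10: 10/18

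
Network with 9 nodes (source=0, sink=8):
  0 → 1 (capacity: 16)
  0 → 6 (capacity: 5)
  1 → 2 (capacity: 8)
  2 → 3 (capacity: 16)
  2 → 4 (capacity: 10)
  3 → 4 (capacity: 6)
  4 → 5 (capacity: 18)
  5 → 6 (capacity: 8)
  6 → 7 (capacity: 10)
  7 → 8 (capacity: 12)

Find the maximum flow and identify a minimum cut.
Max flow = 10, Min cut edges: (6,7)

Maximum flow: 10
Minimum cut: (6,7)
Partition: S = [0, 1, 2, 3, 4, 5, 6], T = [7, 8]

Max-flow min-cut theorem verified: both equal 10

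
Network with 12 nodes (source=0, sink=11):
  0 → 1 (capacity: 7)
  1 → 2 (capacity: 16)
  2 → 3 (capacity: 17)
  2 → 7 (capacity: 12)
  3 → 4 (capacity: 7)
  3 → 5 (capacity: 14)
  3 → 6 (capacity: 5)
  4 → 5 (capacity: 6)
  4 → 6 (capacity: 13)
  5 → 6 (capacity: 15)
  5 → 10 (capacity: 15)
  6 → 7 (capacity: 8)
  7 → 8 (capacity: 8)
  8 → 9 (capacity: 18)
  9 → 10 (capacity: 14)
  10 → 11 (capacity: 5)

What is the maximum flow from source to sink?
Maximum flow = 5

Max flow: 5

Flow assignment:
  0 → 1: 5/7
  1 → 2: 5/16
  2 → 3: 5/17
  3 → 5: 5/14
  5 → 10: 5/15
  10 → 11: 5/5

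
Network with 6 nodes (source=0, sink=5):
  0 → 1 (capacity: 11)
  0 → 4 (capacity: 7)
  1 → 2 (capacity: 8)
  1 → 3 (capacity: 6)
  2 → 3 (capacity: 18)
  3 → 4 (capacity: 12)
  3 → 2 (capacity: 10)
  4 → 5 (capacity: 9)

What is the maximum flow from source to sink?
Maximum flow = 9

Max flow: 9

Flow assignment:
  0 → 1: 9/11
  1 → 2: 5/8
  1 → 3: 4/6
  2 → 3: 5/18
  3 → 4: 9/12
  4 → 5: 9/9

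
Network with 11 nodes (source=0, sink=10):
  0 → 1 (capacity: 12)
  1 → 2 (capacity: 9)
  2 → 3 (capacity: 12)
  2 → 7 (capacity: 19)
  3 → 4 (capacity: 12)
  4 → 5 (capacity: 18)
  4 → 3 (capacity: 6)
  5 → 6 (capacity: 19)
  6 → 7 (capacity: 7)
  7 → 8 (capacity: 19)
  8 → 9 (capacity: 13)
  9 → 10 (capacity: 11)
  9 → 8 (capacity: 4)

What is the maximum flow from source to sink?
Maximum flow = 9

Max flow: 9

Flow assignment:
  0 → 1: 9/12
  1 → 2: 9/9
  2 → 7: 9/19
  7 → 8: 9/19
  8 → 9: 9/13
  9 → 10: 9/11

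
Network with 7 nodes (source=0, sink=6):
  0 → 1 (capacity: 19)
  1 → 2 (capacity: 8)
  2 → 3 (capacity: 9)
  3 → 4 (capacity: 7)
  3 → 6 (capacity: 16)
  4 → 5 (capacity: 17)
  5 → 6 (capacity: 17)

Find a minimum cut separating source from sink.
Min cut value = 8, edges: (1,2)

Min cut value: 8
Partition: S = [0, 1], T = [2, 3, 4, 5, 6]
Cut edges: (1,2)

By max-flow min-cut theorem, max flow = min cut = 8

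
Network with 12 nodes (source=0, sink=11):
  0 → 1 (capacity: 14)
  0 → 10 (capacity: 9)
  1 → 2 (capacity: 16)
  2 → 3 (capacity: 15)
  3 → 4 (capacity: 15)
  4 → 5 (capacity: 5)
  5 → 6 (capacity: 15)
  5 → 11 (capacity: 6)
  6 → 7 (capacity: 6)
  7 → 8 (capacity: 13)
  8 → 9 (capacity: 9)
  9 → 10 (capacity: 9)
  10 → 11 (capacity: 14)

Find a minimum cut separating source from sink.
Min cut value = 14, edges: (0,10), (4,5)

Min cut value: 14
Partition: S = [0, 1, 2, 3, 4], T = [5, 6, 7, 8, 9, 10, 11]
Cut edges: (0,10), (4,5)

By max-flow min-cut theorem, max flow = min cut = 14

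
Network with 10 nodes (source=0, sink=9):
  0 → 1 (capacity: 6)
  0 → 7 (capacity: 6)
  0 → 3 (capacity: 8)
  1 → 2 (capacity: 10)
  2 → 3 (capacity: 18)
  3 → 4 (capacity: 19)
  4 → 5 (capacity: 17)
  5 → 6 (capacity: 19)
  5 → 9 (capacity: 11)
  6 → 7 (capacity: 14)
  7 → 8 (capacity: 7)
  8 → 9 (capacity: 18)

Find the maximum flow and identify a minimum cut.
Max flow = 18, Min cut edges: (5,9), (7,8)

Maximum flow: 18
Minimum cut: (5,9), (7,8)
Partition: S = [0, 1, 2, 3, 4, 5, 6, 7], T = [8, 9]

Max-flow min-cut theorem verified: both equal 18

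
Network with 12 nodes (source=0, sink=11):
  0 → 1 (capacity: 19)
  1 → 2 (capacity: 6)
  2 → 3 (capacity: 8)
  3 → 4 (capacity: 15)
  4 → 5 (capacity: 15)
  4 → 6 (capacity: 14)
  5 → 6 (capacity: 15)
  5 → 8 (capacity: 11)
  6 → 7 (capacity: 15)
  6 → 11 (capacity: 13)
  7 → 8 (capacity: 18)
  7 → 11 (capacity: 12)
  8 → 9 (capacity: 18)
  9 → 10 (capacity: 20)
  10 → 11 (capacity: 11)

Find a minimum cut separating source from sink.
Min cut value = 6, edges: (1,2)

Min cut value: 6
Partition: S = [0, 1], T = [2, 3, 4, 5, 6, 7, 8, 9, 10, 11]
Cut edges: (1,2)

By max-flow min-cut theorem, max flow = min cut = 6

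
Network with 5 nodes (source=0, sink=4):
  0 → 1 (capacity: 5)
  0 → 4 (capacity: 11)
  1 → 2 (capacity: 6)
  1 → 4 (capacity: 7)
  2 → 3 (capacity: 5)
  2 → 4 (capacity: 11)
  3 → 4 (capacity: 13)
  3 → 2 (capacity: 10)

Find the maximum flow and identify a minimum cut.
Max flow = 16, Min cut edges: (0,1), (0,4)

Maximum flow: 16
Minimum cut: (0,1), (0,4)
Partition: S = [0], T = [1, 2, 3, 4]

Max-flow min-cut theorem verified: both equal 16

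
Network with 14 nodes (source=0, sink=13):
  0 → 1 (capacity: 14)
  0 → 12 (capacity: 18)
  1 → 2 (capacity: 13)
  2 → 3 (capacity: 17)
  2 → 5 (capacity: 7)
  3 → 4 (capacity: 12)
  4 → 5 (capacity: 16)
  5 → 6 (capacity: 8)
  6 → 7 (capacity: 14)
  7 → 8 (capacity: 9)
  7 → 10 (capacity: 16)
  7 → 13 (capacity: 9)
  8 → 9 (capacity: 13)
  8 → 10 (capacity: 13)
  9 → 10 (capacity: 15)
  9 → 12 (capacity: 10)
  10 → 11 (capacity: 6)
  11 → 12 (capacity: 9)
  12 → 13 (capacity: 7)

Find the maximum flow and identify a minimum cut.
Max flow = 15, Min cut edges: (5,6), (12,13)

Maximum flow: 15
Minimum cut: (5,6), (12,13)
Partition: S = [0, 1, 2, 3, 4, 5, 8, 9, 10, 11, 12], T = [6, 7, 13]

Max-flow min-cut theorem verified: both equal 15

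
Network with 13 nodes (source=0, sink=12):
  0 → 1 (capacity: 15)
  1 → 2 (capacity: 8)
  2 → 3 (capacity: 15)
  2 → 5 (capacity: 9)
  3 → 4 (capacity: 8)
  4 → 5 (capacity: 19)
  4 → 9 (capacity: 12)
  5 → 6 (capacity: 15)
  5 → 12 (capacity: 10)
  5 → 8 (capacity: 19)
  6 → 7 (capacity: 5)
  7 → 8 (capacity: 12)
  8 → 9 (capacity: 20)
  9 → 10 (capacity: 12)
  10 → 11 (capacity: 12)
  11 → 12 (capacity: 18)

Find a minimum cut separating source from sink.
Min cut value = 8, edges: (1,2)

Min cut value: 8
Partition: S = [0, 1], T = [2, 3, 4, 5, 6, 7, 8, 9, 10, 11, 12]
Cut edges: (1,2)

By max-flow min-cut theorem, max flow = min cut = 8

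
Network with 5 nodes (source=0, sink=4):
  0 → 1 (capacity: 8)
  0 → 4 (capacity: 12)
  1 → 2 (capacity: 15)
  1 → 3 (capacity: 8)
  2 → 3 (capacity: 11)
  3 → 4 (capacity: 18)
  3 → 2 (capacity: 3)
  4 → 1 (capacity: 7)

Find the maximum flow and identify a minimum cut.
Max flow = 20, Min cut edges: (0,1), (0,4)

Maximum flow: 20
Minimum cut: (0,1), (0,4)
Partition: S = [0], T = [1, 2, 3, 4]

Max-flow min-cut theorem verified: both equal 20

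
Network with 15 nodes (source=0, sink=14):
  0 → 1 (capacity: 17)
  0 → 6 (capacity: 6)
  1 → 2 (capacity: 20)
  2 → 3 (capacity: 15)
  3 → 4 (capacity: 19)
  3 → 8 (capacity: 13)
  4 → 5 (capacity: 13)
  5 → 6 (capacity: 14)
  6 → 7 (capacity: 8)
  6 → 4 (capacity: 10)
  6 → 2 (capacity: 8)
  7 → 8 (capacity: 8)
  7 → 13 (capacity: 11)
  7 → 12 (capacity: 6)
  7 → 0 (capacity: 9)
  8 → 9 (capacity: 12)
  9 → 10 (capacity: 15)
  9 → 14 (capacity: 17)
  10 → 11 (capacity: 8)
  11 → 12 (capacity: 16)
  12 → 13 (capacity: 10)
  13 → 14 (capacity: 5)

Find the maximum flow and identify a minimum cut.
Max flow = 17, Min cut edges: (8,9), (13,14)

Maximum flow: 17
Minimum cut: (8,9), (13,14)
Partition: S = [0, 1, 2, 3, 4, 5, 6, 7, 8, 10, 11, 12, 13], T = [9, 14]

Max-flow min-cut theorem verified: both equal 17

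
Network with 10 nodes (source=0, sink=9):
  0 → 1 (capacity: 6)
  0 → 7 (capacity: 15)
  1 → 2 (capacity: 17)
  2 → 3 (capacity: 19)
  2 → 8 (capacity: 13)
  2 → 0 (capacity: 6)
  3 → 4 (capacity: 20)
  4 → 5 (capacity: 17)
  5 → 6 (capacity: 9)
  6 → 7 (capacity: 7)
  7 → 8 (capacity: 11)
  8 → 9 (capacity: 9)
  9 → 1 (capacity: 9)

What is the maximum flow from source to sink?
Maximum flow = 9

Max flow: 9

Flow assignment:
  0 → 1: 6/6
  0 → 7: 9/15
  1 → 2: 6/17
  2 → 0: 6/6
  7 → 8: 9/11
  8 → 9: 9/9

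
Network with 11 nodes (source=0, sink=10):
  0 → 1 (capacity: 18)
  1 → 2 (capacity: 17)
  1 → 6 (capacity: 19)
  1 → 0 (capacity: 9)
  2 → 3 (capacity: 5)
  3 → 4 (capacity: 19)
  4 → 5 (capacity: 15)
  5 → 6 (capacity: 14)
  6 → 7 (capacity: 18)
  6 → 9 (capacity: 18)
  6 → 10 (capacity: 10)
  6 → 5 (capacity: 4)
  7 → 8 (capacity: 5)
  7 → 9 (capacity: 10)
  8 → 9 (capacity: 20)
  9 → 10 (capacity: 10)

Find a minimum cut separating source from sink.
Min cut value = 18, edges: (0,1)

Min cut value: 18
Partition: S = [0], T = [1, 2, 3, 4, 5, 6, 7, 8, 9, 10]
Cut edges: (0,1)

By max-flow min-cut theorem, max flow = min cut = 18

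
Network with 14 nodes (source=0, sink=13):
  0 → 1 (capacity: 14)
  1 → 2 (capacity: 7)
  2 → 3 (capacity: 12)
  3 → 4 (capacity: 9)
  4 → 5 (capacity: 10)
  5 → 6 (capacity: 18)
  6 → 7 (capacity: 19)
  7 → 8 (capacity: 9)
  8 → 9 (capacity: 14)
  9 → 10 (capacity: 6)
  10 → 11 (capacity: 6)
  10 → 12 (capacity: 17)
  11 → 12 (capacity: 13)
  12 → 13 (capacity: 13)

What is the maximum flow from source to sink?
Maximum flow = 6

Max flow: 6

Flow assignment:
  0 → 1: 6/14
  1 → 2: 6/7
  2 → 3: 6/12
  3 → 4: 6/9
  4 → 5: 6/10
  5 → 6: 6/18
  6 → 7: 6/19
  7 → 8: 6/9
  8 → 9: 6/14
  9 → 10: 6/6
  10 → 12: 6/17
  12 → 13: 6/13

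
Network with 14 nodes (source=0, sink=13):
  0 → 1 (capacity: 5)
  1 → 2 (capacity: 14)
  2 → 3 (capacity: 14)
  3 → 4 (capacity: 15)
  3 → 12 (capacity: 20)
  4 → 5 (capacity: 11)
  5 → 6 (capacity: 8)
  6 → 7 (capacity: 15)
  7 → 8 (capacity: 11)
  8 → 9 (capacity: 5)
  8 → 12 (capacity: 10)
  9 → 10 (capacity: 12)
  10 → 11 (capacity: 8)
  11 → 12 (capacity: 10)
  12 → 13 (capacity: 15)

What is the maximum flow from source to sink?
Maximum flow = 5

Max flow: 5

Flow assignment:
  0 → 1: 5/5
  1 → 2: 5/14
  2 → 3: 5/14
  3 → 12: 5/20
  12 → 13: 5/15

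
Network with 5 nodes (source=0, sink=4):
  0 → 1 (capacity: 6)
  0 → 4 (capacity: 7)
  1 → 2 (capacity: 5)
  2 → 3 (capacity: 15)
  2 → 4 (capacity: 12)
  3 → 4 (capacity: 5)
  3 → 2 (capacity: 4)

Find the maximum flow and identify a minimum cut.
Max flow = 12, Min cut edges: (0,4), (1,2)

Maximum flow: 12
Minimum cut: (0,4), (1,2)
Partition: S = [0, 1], T = [2, 3, 4]

Max-flow min-cut theorem verified: both equal 12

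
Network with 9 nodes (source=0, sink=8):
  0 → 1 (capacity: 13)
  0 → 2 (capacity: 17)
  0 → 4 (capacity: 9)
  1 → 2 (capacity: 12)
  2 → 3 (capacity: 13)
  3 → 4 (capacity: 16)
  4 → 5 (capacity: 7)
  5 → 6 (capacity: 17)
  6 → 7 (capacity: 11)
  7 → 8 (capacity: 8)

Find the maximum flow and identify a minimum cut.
Max flow = 7, Min cut edges: (4,5)

Maximum flow: 7
Minimum cut: (4,5)
Partition: S = [0, 1, 2, 3, 4], T = [5, 6, 7, 8]

Max-flow min-cut theorem verified: both equal 7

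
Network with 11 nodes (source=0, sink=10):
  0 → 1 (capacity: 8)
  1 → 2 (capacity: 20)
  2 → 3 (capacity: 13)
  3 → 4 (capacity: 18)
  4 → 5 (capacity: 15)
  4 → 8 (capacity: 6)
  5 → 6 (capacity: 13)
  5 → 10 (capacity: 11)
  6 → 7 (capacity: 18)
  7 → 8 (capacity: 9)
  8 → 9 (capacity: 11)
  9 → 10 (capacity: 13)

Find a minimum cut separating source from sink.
Min cut value = 8, edges: (0,1)

Min cut value: 8
Partition: S = [0], T = [1, 2, 3, 4, 5, 6, 7, 8, 9, 10]
Cut edges: (0,1)

By max-flow min-cut theorem, max flow = min cut = 8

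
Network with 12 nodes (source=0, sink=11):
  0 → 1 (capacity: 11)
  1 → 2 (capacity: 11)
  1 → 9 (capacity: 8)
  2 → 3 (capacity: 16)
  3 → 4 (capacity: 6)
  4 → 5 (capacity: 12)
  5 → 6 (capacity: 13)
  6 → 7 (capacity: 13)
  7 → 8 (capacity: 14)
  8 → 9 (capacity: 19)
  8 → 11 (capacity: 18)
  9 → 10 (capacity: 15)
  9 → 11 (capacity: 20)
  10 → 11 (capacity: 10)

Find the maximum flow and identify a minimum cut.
Max flow = 11, Min cut edges: (0,1)

Maximum flow: 11
Minimum cut: (0,1)
Partition: S = [0], T = [1, 2, 3, 4, 5, 6, 7, 8, 9, 10, 11]

Max-flow min-cut theorem verified: both equal 11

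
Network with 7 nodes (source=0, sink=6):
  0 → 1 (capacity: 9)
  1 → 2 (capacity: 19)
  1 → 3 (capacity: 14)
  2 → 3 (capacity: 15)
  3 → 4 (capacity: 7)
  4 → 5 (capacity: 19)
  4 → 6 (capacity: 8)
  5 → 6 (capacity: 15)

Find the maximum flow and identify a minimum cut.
Max flow = 7, Min cut edges: (3,4)

Maximum flow: 7
Minimum cut: (3,4)
Partition: S = [0, 1, 2, 3], T = [4, 5, 6]

Max-flow min-cut theorem verified: both equal 7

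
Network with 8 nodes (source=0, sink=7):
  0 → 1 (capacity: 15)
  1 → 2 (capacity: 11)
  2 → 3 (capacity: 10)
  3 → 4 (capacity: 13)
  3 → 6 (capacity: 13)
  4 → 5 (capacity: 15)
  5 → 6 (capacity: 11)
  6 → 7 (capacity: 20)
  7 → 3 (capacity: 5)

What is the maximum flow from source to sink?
Maximum flow = 10

Max flow: 10

Flow assignment:
  0 → 1: 10/15
  1 → 2: 10/11
  2 → 3: 10/10
  3 → 6: 10/13
  6 → 7: 10/20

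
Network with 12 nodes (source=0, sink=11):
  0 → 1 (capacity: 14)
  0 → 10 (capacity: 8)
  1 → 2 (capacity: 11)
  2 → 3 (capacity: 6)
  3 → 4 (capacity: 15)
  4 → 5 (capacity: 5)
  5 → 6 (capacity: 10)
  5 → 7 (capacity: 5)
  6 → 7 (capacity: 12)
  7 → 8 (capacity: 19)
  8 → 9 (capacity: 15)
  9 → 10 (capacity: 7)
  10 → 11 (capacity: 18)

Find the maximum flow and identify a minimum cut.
Max flow = 13, Min cut edges: (0,10), (4,5)

Maximum flow: 13
Minimum cut: (0,10), (4,5)
Partition: S = [0, 1, 2, 3, 4], T = [5, 6, 7, 8, 9, 10, 11]

Max-flow min-cut theorem verified: both equal 13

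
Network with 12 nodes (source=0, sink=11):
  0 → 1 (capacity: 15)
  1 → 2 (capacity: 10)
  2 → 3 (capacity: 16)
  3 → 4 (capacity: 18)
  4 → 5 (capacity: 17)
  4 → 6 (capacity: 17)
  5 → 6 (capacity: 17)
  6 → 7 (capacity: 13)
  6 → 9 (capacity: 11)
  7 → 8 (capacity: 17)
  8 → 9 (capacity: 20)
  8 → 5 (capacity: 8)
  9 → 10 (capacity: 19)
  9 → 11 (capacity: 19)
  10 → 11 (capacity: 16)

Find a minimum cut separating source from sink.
Min cut value = 10, edges: (1,2)

Min cut value: 10
Partition: S = [0, 1], T = [2, 3, 4, 5, 6, 7, 8, 9, 10, 11]
Cut edges: (1,2)

By max-flow min-cut theorem, max flow = min cut = 10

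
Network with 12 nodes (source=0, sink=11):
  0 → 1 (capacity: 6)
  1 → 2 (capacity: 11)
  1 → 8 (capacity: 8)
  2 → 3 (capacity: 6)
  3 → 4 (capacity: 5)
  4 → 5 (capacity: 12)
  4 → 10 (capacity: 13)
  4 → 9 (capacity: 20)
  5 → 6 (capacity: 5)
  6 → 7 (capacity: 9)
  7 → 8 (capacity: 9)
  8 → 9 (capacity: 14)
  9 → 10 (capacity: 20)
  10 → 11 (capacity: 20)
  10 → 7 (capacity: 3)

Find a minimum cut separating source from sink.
Min cut value = 6, edges: (0,1)

Min cut value: 6
Partition: S = [0], T = [1, 2, 3, 4, 5, 6, 7, 8, 9, 10, 11]
Cut edges: (0,1)

By max-flow min-cut theorem, max flow = min cut = 6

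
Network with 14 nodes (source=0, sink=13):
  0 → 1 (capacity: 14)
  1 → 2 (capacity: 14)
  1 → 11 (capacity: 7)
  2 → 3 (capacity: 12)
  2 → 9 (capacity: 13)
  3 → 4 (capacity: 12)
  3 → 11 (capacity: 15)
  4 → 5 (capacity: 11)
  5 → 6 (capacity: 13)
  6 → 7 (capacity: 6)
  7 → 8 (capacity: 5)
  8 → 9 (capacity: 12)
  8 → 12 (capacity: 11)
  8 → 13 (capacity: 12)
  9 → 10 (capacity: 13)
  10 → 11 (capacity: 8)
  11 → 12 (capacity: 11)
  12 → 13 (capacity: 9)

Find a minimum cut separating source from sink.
Min cut value = 14, edges: (7,8), (12,13)

Min cut value: 14
Partition: S = [0, 1, 2, 3, 4, 5, 6, 7, 9, 10, 11, 12], T = [8, 13]
Cut edges: (7,8), (12,13)

By max-flow min-cut theorem, max flow = min cut = 14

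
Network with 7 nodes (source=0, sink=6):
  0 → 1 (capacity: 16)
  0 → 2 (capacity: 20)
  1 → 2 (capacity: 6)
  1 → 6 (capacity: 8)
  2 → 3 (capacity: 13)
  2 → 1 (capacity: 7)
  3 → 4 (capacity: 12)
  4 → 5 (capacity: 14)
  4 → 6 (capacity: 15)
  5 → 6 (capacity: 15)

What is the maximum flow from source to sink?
Maximum flow = 20

Max flow: 20

Flow assignment:
  0 → 1: 1/16
  0 → 2: 19/20
  1 → 6: 8/8
  2 → 3: 12/13
  2 → 1: 7/7
  3 → 4: 12/12
  4 → 6: 12/15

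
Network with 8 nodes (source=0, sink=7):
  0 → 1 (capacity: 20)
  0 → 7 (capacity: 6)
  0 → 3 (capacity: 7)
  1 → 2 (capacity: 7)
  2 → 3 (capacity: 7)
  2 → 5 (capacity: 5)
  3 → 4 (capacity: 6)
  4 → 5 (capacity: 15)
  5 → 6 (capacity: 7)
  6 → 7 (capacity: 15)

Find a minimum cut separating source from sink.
Min cut value = 13, edges: (0,7), (5,6)

Min cut value: 13
Partition: S = [0, 1, 2, 3, 4, 5], T = [6, 7]
Cut edges: (0,7), (5,6)

By max-flow min-cut theorem, max flow = min cut = 13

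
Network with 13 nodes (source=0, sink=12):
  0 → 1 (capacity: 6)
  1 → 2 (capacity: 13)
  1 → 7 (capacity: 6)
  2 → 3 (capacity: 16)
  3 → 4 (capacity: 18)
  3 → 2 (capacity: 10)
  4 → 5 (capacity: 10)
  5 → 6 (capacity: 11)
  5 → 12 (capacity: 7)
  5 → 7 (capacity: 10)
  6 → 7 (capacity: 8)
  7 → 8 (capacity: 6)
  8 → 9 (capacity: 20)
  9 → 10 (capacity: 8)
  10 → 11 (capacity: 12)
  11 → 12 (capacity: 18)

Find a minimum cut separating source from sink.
Min cut value = 6, edges: (0,1)

Min cut value: 6
Partition: S = [0], T = [1, 2, 3, 4, 5, 6, 7, 8, 9, 10, 11, 12]
Cut edges: (0,1)

By max-flow min-cut theorem, max flow = min cut = 6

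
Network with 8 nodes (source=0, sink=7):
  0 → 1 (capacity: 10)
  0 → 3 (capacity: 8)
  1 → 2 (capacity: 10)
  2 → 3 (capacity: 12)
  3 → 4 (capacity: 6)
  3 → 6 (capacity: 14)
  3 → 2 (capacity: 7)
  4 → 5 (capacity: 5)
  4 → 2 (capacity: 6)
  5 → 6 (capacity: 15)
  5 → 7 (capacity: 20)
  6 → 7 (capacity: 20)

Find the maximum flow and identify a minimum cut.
Max flow = 18, Min cut edges: (0,3), (1,2)

Maximum flow: 18
Minimum cut: (0,3), (1,2)
Partition: S = [0, 1], T = [2, 3, 4, 5, 6, 7]

Max-flow min-cut theorem verified: both equal 18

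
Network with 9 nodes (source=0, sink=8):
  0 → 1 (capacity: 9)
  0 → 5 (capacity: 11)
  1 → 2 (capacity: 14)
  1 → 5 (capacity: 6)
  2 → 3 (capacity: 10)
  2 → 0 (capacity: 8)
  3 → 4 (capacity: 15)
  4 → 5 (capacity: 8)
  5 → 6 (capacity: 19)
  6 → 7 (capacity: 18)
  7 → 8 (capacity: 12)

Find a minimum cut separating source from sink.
Min cut value = 12, edges: (7,8)

Min cut value: 12
Partition: S = [0, 1, 2, 3, 4, 5, 6, 7], T = [8]
Cut edges: (7,8)

By max-flow min-cut theorem, max flow = min cut = 12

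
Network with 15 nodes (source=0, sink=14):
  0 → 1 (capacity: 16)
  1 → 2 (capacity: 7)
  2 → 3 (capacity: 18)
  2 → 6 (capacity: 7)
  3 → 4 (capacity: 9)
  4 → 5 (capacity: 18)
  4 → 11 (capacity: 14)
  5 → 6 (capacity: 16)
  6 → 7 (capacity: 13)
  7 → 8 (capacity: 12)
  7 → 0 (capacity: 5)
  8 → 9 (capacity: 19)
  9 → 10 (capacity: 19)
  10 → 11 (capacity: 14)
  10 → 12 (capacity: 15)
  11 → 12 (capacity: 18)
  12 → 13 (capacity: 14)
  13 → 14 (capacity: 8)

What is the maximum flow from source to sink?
Maximum flow = 7

Max flow: 7

Flow assignment:
  0 → 1: 7/16
  1 → 2: 7/7
  2 → 3: 7/18
  3 → 4: 7/9
  4 → 11: 7/14
  11 → 12: 7/18
  12 → 13: 7/14
  13 → 14: 7/8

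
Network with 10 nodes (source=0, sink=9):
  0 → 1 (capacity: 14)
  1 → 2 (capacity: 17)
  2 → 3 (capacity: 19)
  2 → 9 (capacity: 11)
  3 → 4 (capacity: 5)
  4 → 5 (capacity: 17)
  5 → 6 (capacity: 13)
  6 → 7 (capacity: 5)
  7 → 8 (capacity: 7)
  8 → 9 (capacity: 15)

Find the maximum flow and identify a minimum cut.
Max flow = 14, Min cut edges: (0,1)

Maximum flow: 14
Minimum cut: (0,1)
Partition: S = [0], T = [1, 2, 3, 4, 5, 6, 7, 8, 9]

Max-flow min-cut theorem verified: both equal 14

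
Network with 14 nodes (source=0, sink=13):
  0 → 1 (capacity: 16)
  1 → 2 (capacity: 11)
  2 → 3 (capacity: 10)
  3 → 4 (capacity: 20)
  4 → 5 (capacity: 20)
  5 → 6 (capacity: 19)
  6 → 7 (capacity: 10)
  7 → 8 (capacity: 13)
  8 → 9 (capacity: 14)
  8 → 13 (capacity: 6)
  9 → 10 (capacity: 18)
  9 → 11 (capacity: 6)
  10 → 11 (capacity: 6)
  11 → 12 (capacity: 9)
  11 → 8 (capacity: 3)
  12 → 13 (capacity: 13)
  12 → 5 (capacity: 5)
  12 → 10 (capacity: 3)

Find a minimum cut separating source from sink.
Min cut value = 10, edges: (6,7)

Min cut value: 10
Partition: S = [0, 1, 2, 3, 4, 5, 6], T = [7, 8, 9, 10, 11, 12, 13]
Cut edges: (6,7)

By max-flow min-cut theorem, max flow = min cut = 10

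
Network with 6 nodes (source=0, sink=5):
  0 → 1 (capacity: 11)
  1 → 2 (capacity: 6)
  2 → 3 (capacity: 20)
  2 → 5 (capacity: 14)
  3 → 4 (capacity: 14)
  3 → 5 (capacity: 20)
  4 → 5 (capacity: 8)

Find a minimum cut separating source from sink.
Min cut value = 6, edges: (1,2)

Min cut value: 6
Partition: S = [0, 1], T = [2, 3, 4, 5]
Cut edges: (1,2)

By max-flow min-cut theorem, max flow = min cut = 6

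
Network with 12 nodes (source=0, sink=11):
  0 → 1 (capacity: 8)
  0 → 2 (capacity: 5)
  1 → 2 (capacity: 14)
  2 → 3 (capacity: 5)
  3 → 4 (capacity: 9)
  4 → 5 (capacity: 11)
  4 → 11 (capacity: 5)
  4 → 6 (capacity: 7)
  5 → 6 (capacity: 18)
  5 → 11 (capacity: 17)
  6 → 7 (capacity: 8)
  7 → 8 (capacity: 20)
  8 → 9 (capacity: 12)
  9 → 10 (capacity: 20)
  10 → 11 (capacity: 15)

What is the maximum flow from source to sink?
Maximum flow = 5

Max flow: 5

Flow assignment:
  0 → 1: 5/8
  1 → 2: 5/14
  2 → 3: 5/5
  3 → 4: 5/9
  4 → 11: 5/5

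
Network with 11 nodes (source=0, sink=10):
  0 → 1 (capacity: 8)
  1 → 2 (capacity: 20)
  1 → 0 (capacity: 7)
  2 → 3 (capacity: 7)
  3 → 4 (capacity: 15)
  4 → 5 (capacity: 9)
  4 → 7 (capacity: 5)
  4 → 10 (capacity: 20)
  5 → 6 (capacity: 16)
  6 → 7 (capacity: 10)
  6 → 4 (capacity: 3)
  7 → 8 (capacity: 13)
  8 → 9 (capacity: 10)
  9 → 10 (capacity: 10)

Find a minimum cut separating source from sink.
Min cut value = 7, edges: (2,3)

Min cut value: 7
Partition: S = [0, 1, 2], T = [3, 4, 5, 6, 7, 8, 9, 10]
Cut edges: (2,3)

By max-flow min-cut theorem, max flow = min cut = 7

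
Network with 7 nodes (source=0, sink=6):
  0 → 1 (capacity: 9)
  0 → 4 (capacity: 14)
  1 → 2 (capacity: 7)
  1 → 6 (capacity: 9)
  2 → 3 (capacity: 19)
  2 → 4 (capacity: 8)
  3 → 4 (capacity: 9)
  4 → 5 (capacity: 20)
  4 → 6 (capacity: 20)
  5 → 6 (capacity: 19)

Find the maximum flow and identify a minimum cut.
Max flow = 23, Min cut edges: (0,1), (0,4)

Maximum flow: 23
Minimum cut: (0,1), (0,4)
Partition: S = [0], T = [1, 2, 3, 4, 5, 6]

Max-flow min-cut theorem verified: both equal 23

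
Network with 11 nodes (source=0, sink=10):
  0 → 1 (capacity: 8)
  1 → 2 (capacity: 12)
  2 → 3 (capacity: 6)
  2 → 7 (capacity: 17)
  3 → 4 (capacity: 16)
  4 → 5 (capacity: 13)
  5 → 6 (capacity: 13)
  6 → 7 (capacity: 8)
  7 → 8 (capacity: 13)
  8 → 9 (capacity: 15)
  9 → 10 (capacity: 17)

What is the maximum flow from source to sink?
Maximum flow = 8

Max flow: 8

Flow assignment:
  0 → 1: 8/8
  1 → 2: 8/12
  2 → 7: 8/17
  7 → 8: 8/13
  8 → 9: 8/15
  9 → 10: 8/17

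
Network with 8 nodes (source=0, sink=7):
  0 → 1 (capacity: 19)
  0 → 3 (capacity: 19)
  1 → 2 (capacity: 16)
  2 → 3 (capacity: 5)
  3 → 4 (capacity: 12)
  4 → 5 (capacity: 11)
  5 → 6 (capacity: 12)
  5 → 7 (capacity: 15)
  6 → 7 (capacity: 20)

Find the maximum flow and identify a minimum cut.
Max flow = 11, Min cut edges: (4,5)

Maximum flow: 11
Minimum cut: (4,5)
Partition: S = [0, 1, 2, 3, 4], T = [5, 6, 7]

Max-flow min-cut theorem verified: both equal 11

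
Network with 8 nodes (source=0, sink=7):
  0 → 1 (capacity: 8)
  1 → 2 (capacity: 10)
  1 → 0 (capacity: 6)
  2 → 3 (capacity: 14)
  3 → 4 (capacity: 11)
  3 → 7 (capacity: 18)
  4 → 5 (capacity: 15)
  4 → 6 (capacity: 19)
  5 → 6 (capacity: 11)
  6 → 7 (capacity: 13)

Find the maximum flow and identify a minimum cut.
Max flow = 8, Min cut edges: (0,1)

Maximum flow: 8
Minimum cut: (0,1)
Partition: S = [0], T = [1, 2, 3, 4, 5, 6, 7]

Max-flow min-cut theorem verified: both equal 8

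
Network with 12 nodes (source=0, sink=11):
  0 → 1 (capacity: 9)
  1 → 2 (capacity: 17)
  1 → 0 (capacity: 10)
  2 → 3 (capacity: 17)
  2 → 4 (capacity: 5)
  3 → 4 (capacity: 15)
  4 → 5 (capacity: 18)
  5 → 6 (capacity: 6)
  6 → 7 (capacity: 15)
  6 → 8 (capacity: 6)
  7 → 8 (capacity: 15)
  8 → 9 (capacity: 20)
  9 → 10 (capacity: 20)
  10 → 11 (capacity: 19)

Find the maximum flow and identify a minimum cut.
Max flow = 6, Min cut edges: (5,6)

Maximum flow: 6
Minimum cut: (5,6)
Partition: S = [0, 1, 2, 3, 4, 5], T = [6, 7, 8, 9, 10, 11]

Max-flow min-cut theorem verified: both equal 6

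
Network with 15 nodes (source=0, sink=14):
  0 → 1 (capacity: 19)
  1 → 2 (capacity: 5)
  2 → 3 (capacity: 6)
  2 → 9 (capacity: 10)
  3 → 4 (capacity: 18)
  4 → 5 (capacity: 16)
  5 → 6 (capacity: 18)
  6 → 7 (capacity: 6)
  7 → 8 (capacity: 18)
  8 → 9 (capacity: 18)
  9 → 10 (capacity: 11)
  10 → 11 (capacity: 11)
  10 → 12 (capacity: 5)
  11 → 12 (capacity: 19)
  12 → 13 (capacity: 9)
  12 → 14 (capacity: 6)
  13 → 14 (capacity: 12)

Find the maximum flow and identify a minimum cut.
Max flow = 5, Min cut edges: (1,2)

Maximum flow: 5
Minimum cut: (1,2)
Partition: S = [0, 1], T = [2, 3, 4, 5, 6, 7, 8, 9, 10, 11, 12, 13, 14]

Max-flow min-cut theorem verified: both equal 5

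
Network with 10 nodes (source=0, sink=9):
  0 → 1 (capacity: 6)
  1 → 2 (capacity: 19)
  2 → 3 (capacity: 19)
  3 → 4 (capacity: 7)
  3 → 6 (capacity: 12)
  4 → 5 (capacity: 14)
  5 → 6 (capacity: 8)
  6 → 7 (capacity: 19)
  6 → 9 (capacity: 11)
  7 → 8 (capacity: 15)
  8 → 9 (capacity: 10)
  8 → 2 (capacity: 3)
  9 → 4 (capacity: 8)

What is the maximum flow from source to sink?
Maximum flow = 6

Max flow: 6

Flow assignment:
  0 → 1: 6/6
  1 → 2: 6/19
  2 → 3: 6/19
  3 → 6: 6/12
  6 → 9: 6/11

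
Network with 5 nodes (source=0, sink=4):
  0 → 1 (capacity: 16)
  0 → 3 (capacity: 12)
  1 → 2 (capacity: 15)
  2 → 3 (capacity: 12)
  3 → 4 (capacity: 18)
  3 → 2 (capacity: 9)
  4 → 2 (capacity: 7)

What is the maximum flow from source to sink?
Maximum flow = 18

Max flow: 18

Flow assignment:
  0 → 1: 12/16
  0 → 3: 6/12
  1 → 2: 12/15
  2 → 3: 12/12
  3 → 4: 18/18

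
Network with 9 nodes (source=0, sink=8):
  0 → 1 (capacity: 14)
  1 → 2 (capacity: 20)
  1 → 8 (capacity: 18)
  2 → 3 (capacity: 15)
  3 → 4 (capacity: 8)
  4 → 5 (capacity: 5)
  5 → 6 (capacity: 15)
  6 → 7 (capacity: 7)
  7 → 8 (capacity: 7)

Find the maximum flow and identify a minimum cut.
Max flow = 14, Min cut edges: (0,1)

Maximum flow: 14
Minimum cut: (0,1)
Partition: S = [0], T = [1, 2, 3, 4, 5, 6, 7, 8]

Max-flow min-cut theorem verified: both equal 14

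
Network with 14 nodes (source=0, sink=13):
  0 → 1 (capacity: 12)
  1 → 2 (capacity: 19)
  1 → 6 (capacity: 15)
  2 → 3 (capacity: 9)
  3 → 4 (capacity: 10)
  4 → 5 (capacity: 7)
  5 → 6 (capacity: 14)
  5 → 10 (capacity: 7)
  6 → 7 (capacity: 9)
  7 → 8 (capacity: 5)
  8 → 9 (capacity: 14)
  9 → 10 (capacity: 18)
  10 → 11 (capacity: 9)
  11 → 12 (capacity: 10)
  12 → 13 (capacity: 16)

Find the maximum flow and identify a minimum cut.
Max flow = 9, Min cut edges: (10,11)

Maximum flow: 9
Minimum cut: (10,11)
Partition: S = [0, 1, 2, 3, 4, 5, 6, 7, 8, 9, 10], T = [11, 12, 13]

Max-flow min-cut theorem verified: both equal 9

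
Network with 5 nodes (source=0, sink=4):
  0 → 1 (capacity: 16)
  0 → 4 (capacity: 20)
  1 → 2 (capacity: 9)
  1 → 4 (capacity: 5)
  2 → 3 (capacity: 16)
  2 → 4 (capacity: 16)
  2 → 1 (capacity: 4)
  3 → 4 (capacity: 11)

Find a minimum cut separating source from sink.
Min cut value = 34, edges: (0,4), (1,2), (1,4)

Min cut value: 34
Partition: S = [0, 1], T = [2, 3, 4]
Cut edges: (0,4), (1,2), (1,4)

By max-flow min-cut theorem, max flow = min cut = 34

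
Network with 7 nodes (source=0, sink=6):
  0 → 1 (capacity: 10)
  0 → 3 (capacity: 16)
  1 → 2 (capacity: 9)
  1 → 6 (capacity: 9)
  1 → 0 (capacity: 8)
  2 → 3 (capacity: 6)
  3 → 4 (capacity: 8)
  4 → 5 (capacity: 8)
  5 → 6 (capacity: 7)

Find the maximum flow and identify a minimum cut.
Max flow = 16, Min cut edges: (1,6), (5,6)

Maximum flow: 16
Minimum cut: (1,6), (5,6)
Partition: S = [0, 1, 2, 3, 4, 5], T = [6]

Max-flow min-cut theorem verified: both equal 16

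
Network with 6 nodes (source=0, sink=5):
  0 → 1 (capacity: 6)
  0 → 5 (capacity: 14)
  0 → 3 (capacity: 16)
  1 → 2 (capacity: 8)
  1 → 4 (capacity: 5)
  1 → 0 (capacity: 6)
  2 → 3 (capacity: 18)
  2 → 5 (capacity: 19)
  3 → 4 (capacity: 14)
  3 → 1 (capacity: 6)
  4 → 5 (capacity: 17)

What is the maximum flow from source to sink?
Maximum flow = 36

Max flow: 36

Flow assignment:
  0 → 1: 6/6
  0 → 5: 14/14
  0 → 3: 16/16
  1 → 2: 8/8
  2 → 5: 8/19
  3 → 4: 14/14
  3 → 1: 2/6
  4 → 5: 14/17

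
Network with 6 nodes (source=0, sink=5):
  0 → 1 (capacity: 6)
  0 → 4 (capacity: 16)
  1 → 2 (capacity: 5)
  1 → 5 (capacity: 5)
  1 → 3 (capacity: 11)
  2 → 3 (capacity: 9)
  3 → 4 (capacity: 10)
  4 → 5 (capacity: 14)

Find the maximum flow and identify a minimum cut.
Max flow = 19, Min cut edges: (1,5), (4,5)

Maximum flow: 19
Minimum cut: (1,5), (4,5)
Partition: S = [0, 1, 2, 3, 4], T = [5]

Max-flow min-cut theorem verified: both equal 19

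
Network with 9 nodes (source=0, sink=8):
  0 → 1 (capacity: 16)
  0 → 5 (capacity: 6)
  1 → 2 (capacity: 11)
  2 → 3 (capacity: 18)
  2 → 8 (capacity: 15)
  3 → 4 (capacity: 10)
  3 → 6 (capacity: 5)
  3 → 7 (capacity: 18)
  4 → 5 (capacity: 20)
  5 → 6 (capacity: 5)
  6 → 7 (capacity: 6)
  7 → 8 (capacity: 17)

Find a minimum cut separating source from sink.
Min cut value = 16, edges: (1,2), (5,6)

Min cut value: 16
Partition: S = [0, 1, 4, 5], T = [2, 3, 6, 7, 8]
Cut edges: (1,2), (5,6)

By max-flow min-cut theorem, max flow = min cut = 16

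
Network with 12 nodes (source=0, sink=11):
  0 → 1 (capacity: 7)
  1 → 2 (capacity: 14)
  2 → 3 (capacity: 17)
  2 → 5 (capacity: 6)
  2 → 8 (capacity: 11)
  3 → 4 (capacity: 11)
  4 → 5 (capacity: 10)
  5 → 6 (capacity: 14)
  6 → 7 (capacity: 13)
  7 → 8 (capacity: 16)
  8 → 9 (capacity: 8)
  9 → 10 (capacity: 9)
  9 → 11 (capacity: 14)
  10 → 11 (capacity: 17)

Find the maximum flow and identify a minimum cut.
Max flow = 7, Min cut edges: (0,1)

Maximum flow: 7
Minimum cut: (0,1)
Partition: S = [0], T = [1, 2, 3, 4, 5, 6, 7, 8, 9, 10, 11]

Max-flow min-cut theorem verified: both equal 7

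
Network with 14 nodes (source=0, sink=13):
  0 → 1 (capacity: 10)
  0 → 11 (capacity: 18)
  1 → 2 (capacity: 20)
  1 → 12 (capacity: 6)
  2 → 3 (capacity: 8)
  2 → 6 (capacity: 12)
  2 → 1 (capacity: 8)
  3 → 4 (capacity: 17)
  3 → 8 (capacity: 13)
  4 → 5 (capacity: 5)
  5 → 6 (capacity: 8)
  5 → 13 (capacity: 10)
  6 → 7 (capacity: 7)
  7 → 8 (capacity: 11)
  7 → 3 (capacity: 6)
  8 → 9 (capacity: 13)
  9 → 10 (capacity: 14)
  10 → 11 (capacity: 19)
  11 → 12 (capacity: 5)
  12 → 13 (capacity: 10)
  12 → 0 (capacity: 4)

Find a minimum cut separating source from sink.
Min cut value = 15, edges: (4,5), (12,13)

Min cut value: 15
Partition: S = [0, 1, 2, 3, 4, 6, 7, 8, 9, 10, 11, 12], T = [5, 13]
Cut edges: (4,5), (12,13)

By max-flow min-cut theorem, max flow = min cut = 15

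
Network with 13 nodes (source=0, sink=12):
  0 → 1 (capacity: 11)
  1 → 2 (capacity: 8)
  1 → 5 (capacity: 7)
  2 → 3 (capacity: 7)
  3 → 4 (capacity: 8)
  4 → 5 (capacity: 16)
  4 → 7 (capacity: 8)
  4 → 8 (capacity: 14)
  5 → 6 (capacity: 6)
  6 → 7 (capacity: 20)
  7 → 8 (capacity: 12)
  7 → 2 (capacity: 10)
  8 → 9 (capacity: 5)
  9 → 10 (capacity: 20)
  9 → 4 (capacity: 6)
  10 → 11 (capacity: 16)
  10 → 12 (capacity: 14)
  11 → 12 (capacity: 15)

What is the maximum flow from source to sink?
Maximum flow = 5

Max flow: 5

Flow assignment:
  0 → 1: 5/11
  1 → 2: 5/8
  2 → 3: 5/7
  3 → 4: 5/8
  4 → 5: 4/16
  4 → 8: 1/14
  5 → 6: 4/6
  6 → 7: 4/20
  7 → 8: 4/12
  8 → 9: 5/5
  9 → 10: 5/20
  10 → 12: 5/14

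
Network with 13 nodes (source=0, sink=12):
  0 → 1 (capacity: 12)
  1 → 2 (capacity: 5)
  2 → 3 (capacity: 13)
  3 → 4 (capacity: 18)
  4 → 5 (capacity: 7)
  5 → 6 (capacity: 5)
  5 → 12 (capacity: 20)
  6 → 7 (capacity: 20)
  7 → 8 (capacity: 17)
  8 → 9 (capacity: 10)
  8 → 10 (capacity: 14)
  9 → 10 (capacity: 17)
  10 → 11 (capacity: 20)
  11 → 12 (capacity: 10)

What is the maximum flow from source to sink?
Maximum flow = 5

Max flow: 5

Flow assignment:
  0 → 1: 5/12
  1 → 2: 5/5
  2 → 3: 5/13
  3 → 4: 5/18
  4 → 5: 5/7
  5 → 12: 5/20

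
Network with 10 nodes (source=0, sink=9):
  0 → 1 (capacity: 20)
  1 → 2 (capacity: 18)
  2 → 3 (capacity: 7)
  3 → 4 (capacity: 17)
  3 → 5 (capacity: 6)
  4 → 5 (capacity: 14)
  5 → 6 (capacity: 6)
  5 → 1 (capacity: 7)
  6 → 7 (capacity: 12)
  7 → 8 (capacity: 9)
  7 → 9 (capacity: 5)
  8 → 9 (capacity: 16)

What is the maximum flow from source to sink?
Maximum flow = 6

Max flow: 6

Flow assignment:
  0 → 1: 6/20
  1 → 2: 7/18
  2 → 3: 7/7
  3 → 4: 1/17
  3 → 5: 6/6
  4 → 5: 1/14
  5 → 6: 6/6
  5 → 1: 1/7
  6 → 7: 6/12
  7 → 8: 1/9
  7 → 9: 5/5
  8 → 9: 1/16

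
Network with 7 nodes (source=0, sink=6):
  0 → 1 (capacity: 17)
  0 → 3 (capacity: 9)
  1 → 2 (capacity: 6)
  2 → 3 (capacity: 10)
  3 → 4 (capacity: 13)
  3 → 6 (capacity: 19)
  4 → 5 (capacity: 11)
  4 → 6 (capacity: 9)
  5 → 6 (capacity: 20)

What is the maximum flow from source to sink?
Maximum flow = 15

Max flow: 15

Flow assignment:
  0 → 1: 6/17
  0 → 3: 9/9
  1 → 2: 6/6
  2 → 3: 6/10
  3 → 6: 15/19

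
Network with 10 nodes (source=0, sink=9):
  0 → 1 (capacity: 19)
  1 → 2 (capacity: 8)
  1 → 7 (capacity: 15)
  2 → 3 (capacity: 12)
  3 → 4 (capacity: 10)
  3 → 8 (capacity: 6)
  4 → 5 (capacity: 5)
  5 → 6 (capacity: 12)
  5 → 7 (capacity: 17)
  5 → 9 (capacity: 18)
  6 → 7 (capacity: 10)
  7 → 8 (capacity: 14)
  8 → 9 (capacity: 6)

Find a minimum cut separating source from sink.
Min cut value = 11, edges: (4,5), (8,9)

Min cut value: 11
Partition: S = [0, 1, 2, 3, 4, 6, 7, 8], T = [5, 9]
Cut edges: (4,5), (8,9)

By max-flow min-cut theorem, max flow = min cut = 11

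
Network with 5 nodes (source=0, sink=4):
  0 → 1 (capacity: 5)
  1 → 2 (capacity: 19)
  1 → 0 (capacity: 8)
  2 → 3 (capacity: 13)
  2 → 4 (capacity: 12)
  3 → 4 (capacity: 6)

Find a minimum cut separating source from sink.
Min cut value = 5, edges: (0,1)

Min cut value: 5
Partition: S = [0], T = [1, 2, 3, 4]
Cut edges: (0,1)

By max-flow min-cut theorem, max flow = min cut = 5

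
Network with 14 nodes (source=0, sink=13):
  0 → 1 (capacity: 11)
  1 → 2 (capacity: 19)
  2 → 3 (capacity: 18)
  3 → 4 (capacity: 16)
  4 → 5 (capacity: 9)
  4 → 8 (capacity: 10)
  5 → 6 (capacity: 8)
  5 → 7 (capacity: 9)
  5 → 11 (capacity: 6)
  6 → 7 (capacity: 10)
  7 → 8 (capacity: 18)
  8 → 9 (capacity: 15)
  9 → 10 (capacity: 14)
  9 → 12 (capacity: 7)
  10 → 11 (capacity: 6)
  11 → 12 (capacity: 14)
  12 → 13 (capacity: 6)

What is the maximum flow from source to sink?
Maximum flow = 6

Max flow: 6

Flow assignment:
  0 → 1: 6/11
  1 → 2: 6/19
  2 → 3: 6/18
  3 → 4: 6/16
  4 → 5: 6/9
  5 → 11: 6/6
  11 → 12: 6/14
  12 → 13: 6/6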